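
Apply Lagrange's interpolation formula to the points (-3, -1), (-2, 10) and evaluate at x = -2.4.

Lagrange interpolation formula:
P(x) = Σ yᵢ × Lᵢ(x)
where Lᵢ(x) = Π_{j≠i} (x - xⱼ)/(xᵢ - xⱼ)

L_0(-2.4) = (-2.4 - (-2))/(-3 - (-2)) = 0.400000
L_1(-2.4) = (-2.4 - (-3))/(-2 - (-3)) = 0.600000

P(-2.4) = (-1)×L_0(-2.4) + 10×L_1(-2.4)
P(-2.4) = 5.600000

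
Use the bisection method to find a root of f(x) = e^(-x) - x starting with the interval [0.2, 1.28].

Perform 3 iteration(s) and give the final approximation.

f(x) = e^(-x) - x
Initial interval: [0.2, 1.28]

Iteration 1:
  c_1 = (0.200000 + 1.280000)/2 = 0.740000
  f(c_1) = f(0.740000) = -0.262886
  f(a) × f(c) < 0, new interval: [0.200000, 0.740000]
Iteration 2:
  c_2 = (0.200000 + 0.740000)/2 = 0.470000
  f(c_2) = f(0.470000) = 0.155002
  f(a) × f(c) ≥ 0, new interval: [0.470000, 0.740000]
Iteration 3:
  c_3 = (0.470000 + 0.740000)/2 = 0.605000
  f(c_3) = f(0.605000) = -0.058926
  f(a) × f(c) < 0, new interval: [0.470000, 0.605000]

After 3 iteration(s), the approximation is c_3 = 0.605000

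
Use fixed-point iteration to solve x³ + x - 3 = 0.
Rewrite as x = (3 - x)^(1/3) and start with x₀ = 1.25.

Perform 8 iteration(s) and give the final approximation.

Equation: x³ + x - 3 = 0
Fixed-point form: x = (3 - x)^(1/3)
x₀ = 1.25

x_1 = g(1.250000) = 1.205071
x_2 = g(1.205071) = 1.215297
x_3 = g(1.215297) = 1.212985
x_4 = g(1.212985) = 1.213508
x_5 = g(1.213508) = 1.213390
x_6 = g(1.213390) = 1.213417
x_7 = g(1.213417) = 1.213411
x_8 = g(1.213411) = 1.213412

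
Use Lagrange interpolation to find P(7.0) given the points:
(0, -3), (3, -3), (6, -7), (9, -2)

Lagrange interpolation formula:
P(x) = Σ yᵢ × Lᵢ(x)
where Lᵢ(x) = Π_{j≠i} (x - xⱼ)/(xᵢ - xⱼ)

L_0(7.0) = (7.0 - 3)/(0 - 3) × (7.0 - 6)/(0 - 6) × (7.0 - 9)/(0 - 9) = 0.049383
L_1(7.0) = (7.0 - 0)/(3 - 0) × (7.0 - 6)/(3 - 6) × (7.0 - 9)/(3 - 9) = -0.259259
L_2(7.0) = (7.0 - 0)/(6 - 0) × (7.0 - 3)/(6 - 3) × (7.0 - 9)/(6 - 9) = 1.037037
L_3(7.0) = (7.0 - 0)/(9 - 0) × (7.0 - 3)/(9 - 3) × (7.0 - 6)/(9 - 6) = 0.172840

P(7.0) = (-3)×L_0(7.0) + (-3)×L_1(7.0) + (-7)×L_2(7.0) + (-2)×L_3(7.0)
P(7.0) = -6.975309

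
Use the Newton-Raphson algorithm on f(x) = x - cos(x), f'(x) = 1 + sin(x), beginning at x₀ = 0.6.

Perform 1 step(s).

f(x) = x - cos(x)
f'(x) = 1 + sin(x)
x₀ = 0.6

Newton-Raphson formula: x_{n+1} = x_n - f(x_n)/f'(x_n)

Iteration 1:
  f(0.600000) = -0.225336
  f'(0.600000) = 1.564642
  x_1 = 0.600000 - (-0.225336)/1.564642 = 0.744017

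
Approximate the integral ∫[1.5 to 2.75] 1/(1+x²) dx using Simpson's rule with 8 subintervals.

f(x) = 1/(1+x²)
a = 1.5, b = 2.75, n = 8
h = (b - a)/n = 0.156250

Simpson's rule: (h/3)[f(x₀) + 4f(x₁) + 2f(x₂) + ... + f(xₙ)]

x_0 = 1.5000, f(x_0) = 0.307692, coefficient = 1
x_1 = 1.6562, f(x_1) = 0.267154, coefficient = 4
x_2 = 1.8125, f(x_2) = 0.233364, coefficient = 2
x_3 = 1.9688, f(x_3) = 0.205087, coefficient = 4
x_4 = 2.1250, f(x_4) = 0.181303, coefficient = 2
x_5 = 2.2812, f(x_5) = 0.161184, coefficient = 4
x_6 = 2.4375, f(x_6) = 0.144063, coefficient = 2
x_7 = 2.5938, f(x_7) = 0.129407, coefficient = 4
x_8 = 2.7500, f(x_8) = 0.116788, coefficient = 1

I ≈ (0.156250/3) × 4.593267 = 0.239233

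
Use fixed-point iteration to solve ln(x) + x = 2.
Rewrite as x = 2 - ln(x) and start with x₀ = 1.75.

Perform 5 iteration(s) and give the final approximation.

Equation: ln(x) + x = 2
Fixed-point form: x = 2 - ln(x)
x₀ = 1.75

x_1 = g(1.750000) = 1.440384
x_2 = g(1.440384) = 1.635090
x_3 = g(1.635090) = 1.508302
x_4 = g(1.508302) = 1.589015
x_5 = g(1.589015) = 1.536885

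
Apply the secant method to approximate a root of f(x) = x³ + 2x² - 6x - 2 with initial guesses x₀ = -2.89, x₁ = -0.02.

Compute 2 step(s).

f(x) = x³ + 2x² - 6x - 2
x₀ = -2.89, x₁ = -0.02

Secant formula: x_{n+1} = x_n - f(x_n)(x_n - x_{n-1})/(f(x_n) - f(x_{n-1}))

Iteration 1:
  f(-2.890000) = 7.906631
  f(-0.020000) = -1.879208
  x_2 = -0.020000 - (-1.879208)×(-0.020000 - (-2.890000))/(-1.879208 - 7.906631)
       = -0.571136
Iteration 2:
  f(-0.020000) = -1.879208
  f(-0.571136) = 1.892905
  x_3 = -0.571136 - 1.892905×(-0.571136 - (-0.020000))/(1.892905 - (-1.879208))
       = -0.294567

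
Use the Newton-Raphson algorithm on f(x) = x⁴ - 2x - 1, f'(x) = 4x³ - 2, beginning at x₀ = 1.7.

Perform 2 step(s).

f(x) = x⁴ - 2x - 1
f'(x) = 4x³ - 2
x₀ = 1.7

Newton-Raphson formula: x_{n+1} = x_n - f(x_n)/f'(x_n)

Iteration 1:
  f(1.700000) = 3.952100
  f'(1.700000) = 17.652000
  x_1 = 1.700000 - 3.952100/17.652000 = 1.476110
Iteration 2:
  f(1.476110) = 0.795392
  f'(1.476110) = 10.865198
  x_2 = 1.476110 - 0.795392/10.865198 = 1.402905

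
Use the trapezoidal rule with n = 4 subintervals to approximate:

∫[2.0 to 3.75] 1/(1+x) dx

f(x) = 1/(1+x)
a = 2.0, b = 3.75, n = 4
h = (b - a)/n = 0.437500

Trapezoidal rule: (h/2)[f(x₀) + 2f(x₁) + 2f(x₂) + ... + f(xₙ)]

x_0 = 2.0000, f(x_0) = 0.333333, coefficient = 1
x_1 = 2.4375, f(x_1) = 0.290909, coefficient = 2
x_2 = 2.8750, f(x_2) = 0.258065, coefficient = 2
x_3 = 3.3125, f(x_3) = 0.231884, coefficient = 2
x_4 = 3.7500, f(x_4) = 0.210526, coefficient = 1

I ≈ (0.437500/2) × 2.105575 = 0.460595
Exact value: 0.459532
Error: 0.001062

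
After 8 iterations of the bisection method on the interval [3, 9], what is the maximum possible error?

Bisection error bound: |error| ≤ (b-a)/2^n
|error| ≤ (9 - 3)/2^8 = 6/2^8
|error| ≤ 0.0234375000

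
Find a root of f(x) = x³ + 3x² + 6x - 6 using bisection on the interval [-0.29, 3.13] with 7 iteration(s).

f(x) = x³ + 3x² + 6x - 6
Initial interval: [-0.29, 3.13]

Iteration 1:
  c_1 = (-0.290000 + 3.130000)/2 = 1.420000
  f(c_1) = f(1.420000) = 11.432488
  f(a) × f(c) < 0, new interval: [-0.290000, 1.420000]
Iteration 2:
  c_2 = (-0.290000 + 1.420000)/2 = 0.565000
  f(c_2) = f(0.565000) = -1.471963
  f(a) × f(c) ≥ 0, new interval: [0.565000, 1.420000]
Iteration 3:
  c_3 = (0.565000 + 1.420000)/2 = 0.992500
  f(c_3) = f(0.992500) = 3.887837
  f(a) × f(c) < 0, new interval: [0.565000, 0.992500]
Iteration 4:
  c_4 = (0.565000 + 0.992500)/2 = 0.778750
  f(c_4) = f(0.778750) = 0.964129
  f(a) × f(c) < 0, new interval: [0.565000, 0.778750]
Iteration 5:
  c_5 = (0.565000 + 0.778750)/2 = 0.671875
  f(c_5) = f(0.671875) = -0.311207
  f(a) × f(c) ≥ 0, new interval: [0.671875, 0.778750]
Iteration 6:
  c_6 = (0.671875 + 0.778750)/2 = 0.725313
  f(c_6) = f(0.725313) = 0.311681
  f(a) × f(c) < 0, new interval: [0.671875, 0.725313]
Iteration 7:
  c_7 = (0.671875 + 0.725313)/2 = 0.698594
  f(c_7) = f(0.698594) = -0.003401
  f(a) × f(c) ≥ 0, new interval: [0.698594, 0.725313]

After 7 iteration(s), the approximation is c_7 = 0.698594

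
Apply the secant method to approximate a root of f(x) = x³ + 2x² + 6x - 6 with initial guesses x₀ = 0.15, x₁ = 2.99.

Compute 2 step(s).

f(x) = x³ + 2x² + 6x - 6
x₀ = 0.15, x₁ = 2.99

Secant formula: x_{n+1} = x_n - f(x_n)(x_n - x_{n-1})/(f(x_n) - f(x_{n-1}))

Iteration 1:
  f(0.150000) = -5.051625
  f(2.990000) = 56.551099
  x_2 = 2.990000 - 56.551099×(2.990000 - 0.150000)/(56.551099 - (-5.051625))
       = 0.382889
Iteration 2:
  f(2.990000) = 56.551099
  f(0.382889) = -3.353323
  x_3 = 0.382889 - (-3.353323)×(0.382889 - 2.990000)/(-3.353323 - 56.551099)
       = 0.528830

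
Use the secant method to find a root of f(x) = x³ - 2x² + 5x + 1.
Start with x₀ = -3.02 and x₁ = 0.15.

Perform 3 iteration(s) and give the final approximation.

f(x) = x³ - 2x² + 5x + 1
x₀ = -3.02, x₁ = 0.15

Secant formula: x_{n+1} = x_n - f(x_n)(x_n - x_{n-1})/(f(x_n) - f(x_{n-1}))

Iteration 1:
  f(-3.020000) = -59.884408
  f(0.150000) = 1.708375
  x_2 = 0.150000 - 1.708375×(0.150000 - (-3.020000))/(1.708375 - (-59.884408))
       = 0.062075
Iteration 2:
  f(0.150000) = 1.708375
  f(0.062075) = 1.302907
  x_3 = 0.062075 - 1.302907×(0.062075 - 0.150000)/(1.302907 - 1.708375)
       = -0.220459
Iteration 3:
  f(0.062075) = 1.302907
  f(-0.220459) = -0.210211
  x_4 = -0.220459 - (-0.210211)×(-0.220459 - 0.062075)/(-0.210211 - 1.302907)
       = -0.181207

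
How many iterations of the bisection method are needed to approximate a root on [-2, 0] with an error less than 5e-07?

We need (b-a)/2^n ≤ 5e-07
(0 - (-2))/2^n ≤ 5e-07
2/2^n ≤ 5e-07
2^n ≥ 4000000
n ≥ log₂(4000000) = 21.93
n ≥ 22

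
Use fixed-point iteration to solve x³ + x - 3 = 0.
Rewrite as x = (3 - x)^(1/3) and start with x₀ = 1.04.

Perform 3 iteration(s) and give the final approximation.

Equation: x³ + x - 3 = 0
Fixed-point form: x = (3 - x)^(1/3)
x₀ = 1.04

x_1 = g(1.040000) = 1.251465
x_2 = g(1.251465) = 1.204735
x_3 = g(1.204735) = 1.215373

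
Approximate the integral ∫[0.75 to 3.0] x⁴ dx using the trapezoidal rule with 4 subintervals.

f(x) = x⁴
a = 0.75, b = 3.0, n = 4
h = (b - a)/n = 0.562500

Trapezoidal rule: (h/2)[f(x₀) + 2f(x₁) + 2f(x₂) + ... + f(xₙ)]

x_0 = 0.7500, f(x_0) = 0.316406, coefficient = 1
x_1 = 1.3125, f(x_1) = 2.967545, coefficient = 2
x_2 = 1.8750, f(x_2) = 12.359619, coefficient = 2
x_3 = 2.4375, f(x_3) = 35.300308, coefficient = 2
x_4 = 3.0000, f(x_4) = 81.000000, coefficient = 1

I ≈ (0.562500/2) × 182.571350 = 51.348192
Exact value: 48.552539
Error: 2.795653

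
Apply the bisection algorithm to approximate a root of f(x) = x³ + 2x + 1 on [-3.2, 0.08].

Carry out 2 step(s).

f(x) = x³ + 2x + 1
Initial interval: [-3.2, 0.08]

Iteration 1:
  c_1 = (-3.200000 + 0.080000)/2 = -1.560000
  f(c_1) = f(-1.560000) = -5.916416
  f(a) × f(c) ≥ 0, new interval: [-1.560000, 0.080000]
Iteration 2:
  c_2 = (-1.560000 + 0.080000)/2 = -0.740000
  f(c_2) = f(-0.740000) = -0.885224
  f(a) × f(c) ≥ 0, new interval: [-0.740000, 0.080000]

After 2 iteration(s), the approximation is c_2 = -0.740000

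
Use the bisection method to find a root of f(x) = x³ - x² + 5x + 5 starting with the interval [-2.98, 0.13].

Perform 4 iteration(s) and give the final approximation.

f(x) = x³ - x² + 5x + 5
Initial interval: [-2.98, 0.13]

Iteration 1:
  c_1 = (-2.980000 + 0.130000)/2 = -1.425000
  f(c_1) = f(-1.425000) = -7.049266
  f(a) × f(c) ≥ 0, new interval: [-1.425000, 0.130000]
Iteration 2:
  c_2 = (-1.425000 + 0.130000)/2 = -0.647500
  f(c_2) = f(-0.647500) = 1.071775
  f(a) × f(c) < 0, new interval: [-1.425000, -0.647500]
Iteration 3:
  c_3 = (-1.425000 + (-0.647500))/2 = -1.036250
  f(c_3) = f(-1.036250) = -2.367804
  f(a) × f(c) ≥ 0, new interval: [-1.036250, -0.647500]
Iteration 4:
  c_4 = (-1.036250 + (-0.647500))/2 = -0.841875
  f(c_4) = f(-0.841875) = -0.514810
  f(a) × f(c) ≥ 0, new interval: [-0.841875, -0.647500]

After 4 iteration(s), the approximation is c_4 = -0.841875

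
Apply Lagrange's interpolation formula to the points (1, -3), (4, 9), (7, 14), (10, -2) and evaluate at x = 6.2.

Lagrange interpolation formula:
P(x) = Σ yᵢ × Lᵢ(x)
where Lᵢ(x) = Π_{j≠i} (x - xⱼ)/(xᵢ - xⱼ)

L_0(6.2) = (6.2 - 4)/(1 - 4) × (6.2 - 7)/(1 - 7) × (6.2 - 10)/(1 - 10) = -0.041284
L_1(6.2) = (6.2 - 1)/(4 - 1) × (6.2 - 7)/(4 - 7) × (6.2 - 10)/(4 - 10) = 0.292741
L_2(6.2) = (6.2 - 1)/(7 - 1) × (6.2 - 4)/(7 - 4) × (6.2 - 10)/(7 - 10) = 0.805037
L_3(6.2) = (6.2 - 1)/(10 - 1) × (6.2 - 4)/(10 - 4) × (6.2 - 7)/(10 - 7) = -0.056494

P(6.2) = (-3)×L_0(6.2) + 9×L_1(6.2) + 14×L_2(6.2) + (-2)×L_3(6.2)
P(6.2) = 14.142025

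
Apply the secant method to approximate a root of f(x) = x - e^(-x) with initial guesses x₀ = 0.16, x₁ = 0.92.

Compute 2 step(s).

f(x) = x - e^(-x)
x₀ = 0.16, x₁ = 0.92

Secant formula: x_{n+1} = x_n - f(x_n)(x_n - x_{n-1})/(f(x_n) - f(x_{n-1}))

Iteration 1:
  f(0.160000) = -0.692144
  f(0.920000) = 0.521481
  x_2 = 0.920000 - 0.521481×(0.920000 - 0.160000)/(0.521481 - (-0.692144))
       = 0.593437
Iteration 2:
  f(0.920000) = 0.521481
  f(0.593437) = 0.041011
  x_3 = 0.593437 - 0.041011×(0.593437 - 0.920000)/(0.041011 - 0.521481)
       = 0.565562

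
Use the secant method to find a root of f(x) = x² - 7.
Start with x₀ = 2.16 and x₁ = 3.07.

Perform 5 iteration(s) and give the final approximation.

f(x) = x² - 7
x₀ = 2.16, x₁ = 3.07

Secant formula: x_{n+1} = x_n - f(x_n)(x_n - x_{n-1})/(f(x_n) - f(x_{n-1}))

Iteration 1:
  f(2.160000) = -2.334400
  f(3.070000) = 2.424900
  x_2 = 3.070000 - 2.424900×(3.070000 - 2.160000)/(2.424900 - (-2.334400))
       = 2.606348
Iteration 2:
  f(3.070000) = 2.424900
  f(2.606348) = -0.206950
  x_3 = 2.606348 - (-0.206950)×(2.606348 - 3.070000)/(-0.206950 - 2.424900)
       = 2.642806
Iteration 3:
  f(2.606348) = -0.206950
  f(2.642806) = -0.015575
  x_4 = 2.642806 - (-0.015575)×(2.642806 - 2.606348)/(-0.015575 - (-0.206950))
       = 2.645773
Iteration 4:
  f(2.642806) = -0.015575
  f(2.645773) = 0.000117
  x_5 = 2.645773 - 0.000117×(2.645773 - 2.642806)/(0.000117 - (-0.015575))
       = 2.645751
Iteration 5:
  f(2.645773) = 0.000117
  f(2.645751) = 0.000000
  x_6 = 2.645751 - 0.000000×(2.645751 - 2.645773)/(0.000000 - 0.000117)
       = 2.645751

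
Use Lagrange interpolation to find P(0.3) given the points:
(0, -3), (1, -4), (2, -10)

Lagrange interpolation formula:
P(x) = Σ yᵢ × Lᵢ(x)
where Lᵢ(x) = Π_{j≠i} (x - xⱼ)/(xᵢ - xⱼ)

L_0(0.3) = (0.3 - 1)/(0 - 1) × (0.3 - 2)/(0 - 2) = 0.595000
L_1(0.3) = (0.3 - 0)/(1 - 0) × (0.3 - 2)/(1 - 2) = 0.510000
L_2(0.3) = (0.3 - 0)/(2 - 0) × (0.3 - 1)/(2 - 1) = -0.105000

P(0.3) = (-3)×L_0(0.3) + (-4)×L_1(0.3) + (-10)×L_2(0.3)
P(0.3) = -2.775000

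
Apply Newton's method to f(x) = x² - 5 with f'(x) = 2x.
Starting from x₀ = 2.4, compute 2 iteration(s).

f(x) = x² - 5
f'(x) = 2x
x₀ = 2.4

Newton-Raphson formula: x_{n+1} = x_n - f(x_n)/f'(x_n)

Iteration 1:
  f(2.400000) = 0.760000
  f'(2.400000) = 4.800000
  x_1 = 2.400000 - 0.760000/4.800000 = 2.241667
Iteration 2:
  f(2.241667) = 0.025069
  f'(2.241667) = 4.483333
  x_2 = 2.241667 - 0.025069/4.483333 = 2.236075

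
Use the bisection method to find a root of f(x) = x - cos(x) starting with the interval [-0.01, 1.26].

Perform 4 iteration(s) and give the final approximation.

f(x) = x - cos(x)
Initial interval: [-0.01, 1.26]

Iteration 1:
  c_1 = (-0.010000 + 1.260000)/2 = 0.625000
  f(c_1) = f(0.625000) = -0.185963
  f(a) × f(c) ≥ 0, new interval: [0.625000, 1.260000]
Iteration 2:
  c_2 = (0.625000 + 1.260000)/2 = 0.942500
  f(c_2) = f(0.942500) = 0.354733
  f(a) × f(c) < 0, new interval: [0.625000, 0.942500]
Iteration 3:
  c_3 = (0.625000 + 0.942500)/2 = 0.783750
  f(c_3) = f(0.783750) = 0.075479
  f(a) × f(c) < 0, new interval: [0.625000, 0.783750]
Iteration 4:
  c_4 = (0.625000 + 0.783750)/2 = 0.704375
  f(c_4) = f(0.704375) = -0.057641
  f(a) × f(c) ≥ 0, new interval: [0.704375, 0.783750]

After 4 iteration(s), the approximation is c_4 = 0.704375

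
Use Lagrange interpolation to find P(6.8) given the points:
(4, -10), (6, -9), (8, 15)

Lagrange interpolation formula:
P(x) = Σ yᵢ × Lᵢ(x)
where Lᵢ(x) = Π_{j≠i} (x - xⱼ)/(xᵢ - xⱼ)

L_0(6.8) = (6.8 - 6)/(4 - 6) × (6.8 - 8)/(4 - 8) = -0.120000
L_1(6.8) = (6.8 - 4)/(6 - 4) × (6.8 - 8)/(6 - 8) = 0.840000
L_2(6.8) = (6.8 - 4)/(8 - 4) × (6.8 - 6)/(8 - 6) = 0.280000

P(6.8) = (-10)×L_0(6.8) + (-9)×L_1(6.8) + 15×L_2(6.8)
P(6.8) = -2.160000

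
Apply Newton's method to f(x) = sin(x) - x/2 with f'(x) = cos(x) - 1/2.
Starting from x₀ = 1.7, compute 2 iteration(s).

f(x) = sin(x) - x/2
f'(x) = cos(x) - 1/2
x₀ = 1.7

Newton-Raphson formula: x_{n+1} = x_n - f(x_n)/f'(x_n)

Iteration 1:
  f(1.700000) = 0.141665
  f'(1.700000) = -0.628844
  x_1 = 1.700000 - 0.141665/(-0.628844) = 1.925278
Iteration 2:
  f(1.925278) = -0.024812
  f'(1.925278) = -0.847104
  x_2 = 1.925278 - (-0.024812)/(-0.847104) = 1.895987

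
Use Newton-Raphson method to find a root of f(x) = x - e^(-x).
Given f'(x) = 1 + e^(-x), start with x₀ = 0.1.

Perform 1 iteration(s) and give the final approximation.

f(x) = x - e^(-x)
f'(x) = 1 + e^(-x)
x₀ = 0.1

Newton-Raphson formula: x_{n+1} = x_n - f(x_n)/f'(x_n)

Iteration 1:
  f(0.100000) = -0.804837
  f'(0.100000) = 1.904837
  x_1 = 0.100000 - (-0.804837)/1.904837 = 0.522523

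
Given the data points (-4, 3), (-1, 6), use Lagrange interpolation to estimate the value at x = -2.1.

Lagrange interpolation formula:
P(x) = Σ yᵢ × Lᵢ(x)
where Lᵢ(x) = Π_{j≠i} (x - xⱼ)/(xᵢ - xⱼ)

L_0(-2.1) = (-2.1 - (-1))/(-4 - (-1)) = 0.366667
L_1(-2.1) = (-2.1 - (-4))/(-1 - (-4)) = 0.633333

P(-2.1) = 3×L_0(-2.1) + 6×L_1(-2.1)
P(-2.1) = 4.900000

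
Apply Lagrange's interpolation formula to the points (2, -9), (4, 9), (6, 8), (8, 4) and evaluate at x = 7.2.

Lagrange interpolation formula:
P(x) = Σ yᵢ × Lᵢ(x)
where Lᵢ(x) = Π_{j≠i} (x - xⱼ)/(xᵢ - xⱼ)

L_0(7.2) = (7.2 - 4)/(2 - 4) × (7.2 - 6)/(2 - 6) × (7.2 - 8)/(2 - 8) = 0.064000
L_1(7.2) = (7.2 - 2)/(4 - 2) × (7.2 - 6)/(4 - 6) × (7.2 - 8)/(4 - 8) = -0.312000
L_2(7.2) = (7.2 - 2)/(6 - 2) × (7.2 - 4)/(6 - 4) × (7.2 - 8)/(6 - 8) = 0.832000
L_3(7.2) = (7.2 - 2)/(8 - 2) × (7.2 - 4)/(8 - 4) × (7.2 - 6)/(8 - 6) = 0.416000

P(7.2) = (-9)×L_0(7.2) + 9×L_1(7.2) + 8×L_2(7.2) + 4×L_3(7.2)
P(7.2) = 4.936000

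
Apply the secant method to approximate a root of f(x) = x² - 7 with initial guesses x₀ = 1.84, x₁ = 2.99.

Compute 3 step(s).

f(x) = x² - 7
x₀ = 1.84, x₁ = 2.99

Secant formula: x_{n+1} = x_n - f(x_n)(x_n - x_{n-1})/(f(x_n) - f(x_{n-1}))

Iteration 1:
  f(1.840000) = -3.614400
  f(2.990000) = 1.940100
  x_2 = 2.990000 - 1.940100×(2.990000 - 1.840000)/(1.940100 - (-3.614400))
       = 2.588323
Iteration 2:
  f(2.990000) = 1.940100
  f(2.588323) = -0.300584
  x_3 = 2.588323 - (-0.300584)×(2.588323 - 2.990000)/(-0.300584 - 1.940100)
       = 2.642207
Iteration 3:
  f(2.588323) = -0.300584
  f(2.642207) = -0.018741
  x_4 = 2.642207 - (-0.018741)×(2.642207 - 2.588323)/(-0.018741 - (-0.300584))
       = 2.645790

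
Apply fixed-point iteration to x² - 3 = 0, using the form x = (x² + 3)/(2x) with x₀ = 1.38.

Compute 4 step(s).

Equation: x² - 3 = 0
Fixed-point form: x = (x² + 3)/(2x)
x₀ = 1.38

x_1 = g(1.380000) = 1.776957
x_2 = g(1.776957) = 1.732618
x_3 = g(1.732618) = 1.732051
x_4 = g(1.732051) = 1.732051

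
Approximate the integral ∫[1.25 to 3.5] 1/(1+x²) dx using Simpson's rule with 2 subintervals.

f(x) = 1/(1+x²)
a = 1.25, b = 3.5, n = 2
h = (b - a)/n = 1.125000

Simpson's rule: (h/3)[f(x₀) + 4f(x₁) + 2f(x₂) + ... + f(xₙ)]

x_0 = 1.2500, f(x_0) = 0.390244, coefficient = 1
x_1 = 2.3750, f(x_1) = 0.150588, coefficient = 4
x_2 = 3.5000, f(x_2) = 0.075472, coefficient = 1

I ≈ (1.125000/3) × 1.068069 = 0.400526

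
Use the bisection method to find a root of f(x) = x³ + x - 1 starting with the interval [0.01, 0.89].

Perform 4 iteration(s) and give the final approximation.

f(x) = x³ + x - 1
Initial interval: [0.01, 0.89]

Iteration 1:
  c_1 = (0.010000 + 0.890000)/2 = 0.450000
  f(c_1) = f(0.450000) = -0.458875
  f(a) × f(c) ≥ 0, new interval: [0.450000, 0.890000]
Iteration 2:
  c_2 = (0.450000 + 0.890000)/2 = 0.670000
  f(c_2) = f(0.670000) = -0.029237
  f(a) × f(c) ≥ 0, new interval: [0.670000, 0.890000]
Iteration 3:
  c_3 = (0.670000 + 0.890000)/2 = 0.780000
  f(c_3) = f(0.780000) = 0.254552
  f(a) × f(c) < 0, new interval: [0.670000, 0.780000]
Iteration 4:
  c_4 = (0.670000 + 0.780000)/2 = 0.725000
  f(c_4) = f(0.725000) = 0.106078
  f(a) × f(c) < 0, new interval: [0.670000, 0.725000]

After 4 iteration(s), the approximation is c_4 = 0.725000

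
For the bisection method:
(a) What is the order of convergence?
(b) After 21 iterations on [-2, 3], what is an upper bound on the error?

(a) Bisection has linear (order 1) convergence; the error is halved each step.

(b) Error bound = (b-a)/2^n = (3 - (-2))/2^{21}
    = 5/2^{21}

(a) 1 (linear); (b) error ≤ 2.38e-06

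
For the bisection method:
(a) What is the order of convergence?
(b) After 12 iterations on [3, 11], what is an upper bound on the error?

(a) Bisection has linear (order 1) convergence; the error is halved each step.

(b) Error bound = (b-a)/2^n = (11 - 3)/2^{12}
    = 8/2^{12}

(a) 1 (linear); (b) error ≤ 1.95e-03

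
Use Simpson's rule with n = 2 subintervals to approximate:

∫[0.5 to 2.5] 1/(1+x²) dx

f(x) = 1/(1+x²)
a = 0.5, b = 2.5, n = 2
h = (b - a)/n = 1.000000

Simpson's rule: (h/3)[f(x₀) + 4f(x₁) + 2f(x₂) + ... + f(xₙ)]

x_0 = 0.5000, f(x_0) = 0.800000, coefficient = 1
x_1 = 1.5000, f(x_1) = 0.307692, coefficient = 4
x_2 = 2.5000, f(x_2) = 0.137931, coefficient = 1

I ≈ (1.000000/3) × 2.168700 = 0.722900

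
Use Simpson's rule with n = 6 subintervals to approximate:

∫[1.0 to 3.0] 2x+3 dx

f(x) = 2x+3
a = 1.0, b = 3.0, n = 6
h = (b - a)/n = 0.333333

Simpson's rule: (h/3)[f(x₀) + 4f(x₁) + 2f(x₂) + ... + f(xₙ)]

x_0 = 1.0000, f(x_0) = 5.000000, coefficient = 1
x_1 = 1.3333, f(x_1) = 5.666667, coefficient = 4
x_2 = 1.6667, f(x_2) = 6.333333, coefficient = 2
x_3 = 2.0000, f(x_3) = 7.000000, coefficient = 4
x_4 = 2.3333, f(x_4) = 7.666667, coefficient = 2
x_5 = 2.6667, f(x_5) = 8.333333, coefficient = 4
x_6 = 3.0000, f(x_6) = 9.000000, coefficient = 1

I ≈ (0.333333/3) × 126.000000 = 14.000000
Exact value: 14.000000
Error: 0.000000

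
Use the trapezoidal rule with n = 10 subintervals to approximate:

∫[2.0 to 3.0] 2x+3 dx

f(x) = 2x+3
a = 2.0, b = 3.0, n = 10
h = (b - a)/n = 0.100000

Trapezoidal rule: (h/2)[f(x₀) + 2f(x₁) + 2f(x₂) + ... + f(xₙ)]

x_0 = 2.0000, f(x_0) = 7.000000, coefficient = 1
x_1 = 2.1000, f(x_1) = 7.200000, coefficient = 2
x_2 = 2.2000, f(x_2) = 7.400000, coefficient = 2
x_3 = 2.3000, f(x_3) = 7.600000, coefficient = 2
x_4 = 2.4000, f(x_4) = 7.800000, coefficient = 2
x_5 = 2.5000, f(x_5) = 8.000000, coefficient = 2
x_6 = 2.6000, f(x_6) = 8.200000, coefficient = 2
x_7 = 2.7000, f(x_7) = 8.400000, coefficient = 2
x_8 = 2.8000, f(x_8) = 8.600000, coefficient = 2
x_9 = 2.9000, f(x_9) = 8.800000, coefficient = 2
x_10 = 3.0000, f(x_10) = 9.000000, coefficient = 1

I ≈ (0.100000/2) × 160.000000 = 8.000000
Exact value: 8.000000
Error: 0.000000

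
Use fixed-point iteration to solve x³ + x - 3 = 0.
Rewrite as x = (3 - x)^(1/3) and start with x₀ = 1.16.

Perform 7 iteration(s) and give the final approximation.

Equation: x³ + x - 3 = 0
Fixed-point form: x = (3 - x)^(1/3)
x₀ = 1.16

x_1 = g(1.160000) = 1.225385
x_2 = g(1.225385) = 1.210695
x_3 = g(1.210695) = 1.214026
x_4 = g(1.214026) = 1.213272
x_5 = g(1.213272) = 1.213443
x_6 = g(1.213443) = 1.213405
x_7 = g(1.213405) = 1.213413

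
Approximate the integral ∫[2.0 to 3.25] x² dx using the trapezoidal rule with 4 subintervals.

f(x) = x²
a = 2.0, b = 3.25, n = 4
h = (b - a)/n = 0.312500

Trapezoidal rule: (h/2)[f(x₀) + 2f(x₁) + 2f(x₂) + ... + f(xₙ)]

x_0 = 2.0000, f(x_0) = 4.000000, coefficient = 1
x_1 = 2.3125, f(x_1) = 5.347656, coefficient = 2
x_2 = 2.6250, f(x_2) = 6.890625, coefficient = 2
x_3 = 2.9375, f(x_3) = 8.628906, coefficient = 2
x_4 = 3.2500, f(x_4) = 10.562500, coefficient = 1

I ≈ (0.312500/2) × 56.296875 = 8.796387
Exact value: 8.776042
Error: 0.020345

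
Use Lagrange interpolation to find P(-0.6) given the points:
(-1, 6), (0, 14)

Lagrange interpolation formula:
P(x) = Σ yᵢ × Lᵢ(x)
where Lᵢ(x) = Π_{j≠i} (x - xⱼ)/(xᵢ - xⱼ)

L_0(-0.6) = (-0.6 - 0)/(-1 - 0) = 0.600000
L_1(-0.6) = (-0.6 - (-1))/(0 - (-1)) = 0.400000

P(-0.6) = 6×L_0(-0.6) + 14×L_1(-0.6)
P(-0.6) = 9.200000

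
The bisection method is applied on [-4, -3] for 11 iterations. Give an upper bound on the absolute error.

Bisection error bound: |error| ≤ (b-a)/2^n
|error| ≤ (-3 - (-4))/2^11 = 1/2^11
|error| ≤ 0.0004882812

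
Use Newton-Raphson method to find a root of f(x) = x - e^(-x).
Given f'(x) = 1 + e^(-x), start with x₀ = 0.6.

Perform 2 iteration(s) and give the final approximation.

f(x) = x - e^(-x)
f'(x) = 1 + e^(-x)
x₀ = 0.6

Newton-Raphson formula: x_{n+1} = x_n - f(x_n)/f'(x_n)

Iteration 1:
  f(0.600000) = 0.051188
  f'(0.600000) = 1.548812
  x_1 = 0.600000 - 0.051188/1.548812 = 0.566950
Iteration 2:
  f(0.566950) = -0.000303
  f'(0.566950) = 1.567253
  x_2 = 0.566950 - (-0.000303)/1.567253 = 0.567143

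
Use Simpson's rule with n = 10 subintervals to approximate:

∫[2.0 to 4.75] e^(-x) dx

f(x) = e^(-x)
a = 2.0, b = 4.75, n = 10
h = (b - a)/n = 0.275000

Simpson's rule: (h/3)[f(x₀) + 4f(x₁) + 2f(x₂) + ... + f(xₙ)]

x_0 = 2.0000, f(x_0) = 0.135335, coefficient = 1
x_1 = 2.2750, f(x_1) = 0.102797, coefficient = 4
x_2 = 2.5500, f(x_2) = 0.078082, coefficient = 2
x_3 = 2.8250, f(x_3) = 0.059309, coefficient = 4
x_4 = 3.1000, f(x_4) = 0.045049, coefficient = 2
x_5 = 3.3750, f(x_5) = 0.034218, coefficient = 4
x_6 = 3.6500, f(x_6) = 0.025991, coefficient = 2
x_7 = 3.9250, f(x_7) = 0.019742, coefficient = 4
x_8 = 4.2000, f(x_8) = 0.014996, coefficient = 2
x_9 = 4.4750, f(x_9) = 0.011390, coefficient = 4
x_10 = 4.7500, f(x_10) = 0.008652, coefficient = 1

I ≈ (0.275000/3) × 1.382046 = 0.126688
Exact value: 0.126684
Error: 0.000004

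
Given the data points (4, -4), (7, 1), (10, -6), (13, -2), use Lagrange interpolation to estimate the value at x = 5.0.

Lagrange interpolation formula:
P(x) = Σ yᵢ × Lᵢ(x)
where Lᵢ(x) = Π_{j≠i} (x - xⱼ)/(xᵢ - xⱼ)

L_0(5.0) = (5.0 - 7)/(4 - 7) × (5.0 - 10)/(4 - 10) × (5.0 - 13)/(4 - 13) = 0.493827
L_1(5.0) = (5.0 - 4)/(7 - 4) × (5.0 - 10)/(7 - 10) × (5.0 - 13)/(7 - 13) = 0.740741
L_2(5.0) = (5.0 - 4)/(10 - 4) × (5.0 - 7)/(10 - 7) × (5.0 - 13)/(10 - 13) = -0.296296
L_3(5.0) = (5.0 - 4)/(13 - 4) × (5.0 - 7)/(13 - 7) × (5.0 - 10)/(13 - 10) = 0.061728

P(5.0) = (-4)×L_0(5.0) + 1×L_1(5.0) + (-6)×L_2(5.0) + (-2)×L_3(5.0)
P(5.0) = 0.419753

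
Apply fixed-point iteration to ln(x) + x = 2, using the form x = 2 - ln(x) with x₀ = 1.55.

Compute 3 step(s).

Equation: ln(x) + x = 2
Fixed-point form: x = 2 - ln(x)
x₀ = 1.55

x_1 = g(1.550000) = 1.561745
x_2 = g(1.561745) = 1.554196
x_3 = g(1.554196) = 1.559042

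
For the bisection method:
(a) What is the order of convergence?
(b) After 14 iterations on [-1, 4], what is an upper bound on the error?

(a) Bisection has linear (order 1) convergence; the error is halved each step.

(b) Error bound = (b-a)/2^n = (4 - (-1))/2^{14}
    = 5/2^{14}

(a) 1 (linear); (b) error ≤ 3.05e-04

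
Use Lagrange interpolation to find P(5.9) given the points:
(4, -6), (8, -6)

Lagrange interpolation formula:
P(x) = Σ yᵢ × Lᵢ(x)
where Lᵢ(x) = Π_{j≠i} (x - xⱼ)/(xᵢ - xⱼ)

L_0(5.9) = (5.9 - 8)/(4 - 8) = 0.525000
L_1(5.9) = (5.9 - 4)/(8 - 4) = 0.475000

P(5.9) = (-6)×L_0(5.9) + (-6)×L_1(5.9)
P(5.9) = -6.000000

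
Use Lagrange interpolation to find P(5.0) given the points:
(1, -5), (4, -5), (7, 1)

Lagrange interpolation formula:
P(x) = Σ yᵢ × Lᵢ(x)
where Lᵢ(x) = Π_{j≠i} (x - xⱼ)/(xᵢ - xⱼ)

L_0(5.0) = (5.0 - 4)/(1 - 4) × (5.0 - 7)/(1 - 7) = -0.111111
L_1(5.0) = (5.0 - 1)/(4 - 1) × (5.0 - 7)/(4 - 7) = 0.888889
L_2(5.0) = (5.0 - 1)/(7 - 1) × (5.0 - 4)/(7 - 4) = 0.222222

P(5.0) = (-5)×L_0(5.0) + (-5)×L_1(5.0) + 1×L_2(5.0)
P(5.0) = -3.666667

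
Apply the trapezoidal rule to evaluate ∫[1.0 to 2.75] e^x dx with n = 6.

f(x) = e^x
a = 1.0, b = 2.75, n = 6
h = (b - a)/n = 0.291667

Trapezoidal rule: (h/2)[f(x₀) + 2f(x₁) + 2f(x₂) + ... + f(xₙ)]

x_0 = 1.0000, f(x_0) = 2.718282, coefficient = 1
x_1 = 1.2917, f(x_1) = 3.638846, coefficient = 2
x_2 = 1.5833, f(x_2) = 4.871166, coefficient = 2
x_3 = 1.8750, f(x_3) = 6.520819, coefficient = 2
x_4 = 2.1667, f(x_4) = 8.729138, coefficient = 2
x_5 = 2.4583, f(x_5) = 11.685320, coefficient = 2
x_6 = 2.7500, f(x_6) = 15.642632, coefficient = 1

I ≈ (0.291667/2) × 89.251493 = 13.015843
Exact value: 12.924350
Error: 0.091493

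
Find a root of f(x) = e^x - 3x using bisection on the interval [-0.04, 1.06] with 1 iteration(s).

f(x) = e^x - 3x
Initial interval: [-0.04, 1.06]

Iteration 1:
  c_1 = (-0.040000 + 1.060000)/2 = 0.510000
  f(c_1) = f(0.510000) = 0.135291
  f(a) × f(c) ≥ 0, new interval: [0.510000, 1.060000]

After 1 iteration(s), the approximation is c_1 = 0.510000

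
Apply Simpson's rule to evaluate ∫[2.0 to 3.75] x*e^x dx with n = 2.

f(x) = x*e^x
a = 2.0, b = 3.75, n = 2
h = (b - a)/n = 0.875000

Simpson's rule: (h/3)[f(x₀) + 4f(x₁) + 2f(x₂) + ... + f(xₙ)]

x_0 = 2.0000, f(x_0) = 14.778112, coefficient = 1
x_1 = 2.8750, f(x_1) = 50.960594, coefficient = 4
x_2 = 3.7500, f(x_2) = 159.454058, coefficient = 1

I ≈ (0.875000/3) × 378.074547 = 110.271743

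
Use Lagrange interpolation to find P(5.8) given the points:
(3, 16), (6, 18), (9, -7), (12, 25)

Lagrange interpolation formula:
P(x) = Σ yᵢ × Lᵢ(x)
where Lᵢ(x) = Π_{j≠i} (x - xⱼ)/(xᵢ - xⱼ)

L_0(5.8) = (5.8 - 6)/(3 - 6) × (5.8 - 9)/(3 - 9) × (5.8 - 12)/(3 - 12) = 0.024494
L_1(5.8) = (5.8 - 3)/(6 - 3) × (5.8 - 9)/(6 - 9) × (5.8 - 12)/(6 - 12) = 1.028741
L_2(5.8) = (5.8 - 3)/(9 - 3) × (5.8 - 6)/(9 - 6) × (5.8 - 12)/(9 - 12) = -0.064296
L_3(5.8) = (5.8 - 3)/(12 - 3) × (5.8 - 6)/(12 - 6) × (5.8 - 9)/(12 - 9) = 0.011062

P(5.8) = 16×L_0(5.8) + 18×L_1(5.8) + (-7)×L_2(5.8) + 25×L_3(5.8)
P(5.8) = 19.635852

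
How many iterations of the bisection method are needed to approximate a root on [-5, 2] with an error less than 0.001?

We need (b-a)/2^n ≤ 0.001
(2 - (-5))/2^n ≤ 0.001
7/2^n ≤ 0.001
2^n ≥ 7000
n ≥ log₂(7000) = 12.77
n ≥ 13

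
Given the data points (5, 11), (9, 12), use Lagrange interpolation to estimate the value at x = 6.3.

Lagrange interpolation formula:
P(x) = Σ yᵢ × Lᵢ(x)
where Lᵢ(x) = Π_{j≠i} (x - xⱼ)/(xᵢ - xⱼ)

L_0(6.3) = (6.3 - 9)/(5 - 9) = 0.675000
L_1(6.3) = (6.3 - 5)/(9 - 5) = 0.325000

P(6.3) = 11×L_0(6.3) + 12×L_1(6.3)
P(6.3) = 11.325000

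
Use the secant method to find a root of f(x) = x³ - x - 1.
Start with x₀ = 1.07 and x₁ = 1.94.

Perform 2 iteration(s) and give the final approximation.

f(x) = x³ - x - 1
x₀ = 1.07, x₁ = 1.94

Secant formula: x_{n+1} = x_n - f(x_n)(x_n - x_{n-1})/(f(x_n) - f(x_{n-1}))

Iteration 1:
  f(1.070000) = -0.844957
  f(1.940000) = 4.361384
  x_2 = 1.940000 - 4.361384×(1.940000 - 1.070000)/(4.361384 - (-0.844957))
       = 1.211196
Iteration 2:
  f(1.940000) = 4.361384
  f(1.211196) = -0.434378
  x_3 = 1.211196 - (-0.434378)×(1.211196 - 1.940000)/(-0.434378 - 4.361384)
       = 1.277207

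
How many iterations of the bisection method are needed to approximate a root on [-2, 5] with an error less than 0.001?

We need (b-a)/2^n ≤ 0.001
(5 - (-2))/2^n ≤ 0.001
7/2^n ≤ 0.001
2^n ≥ 7000
n ≥ log₂(7000) = 12.77
n ≥ 13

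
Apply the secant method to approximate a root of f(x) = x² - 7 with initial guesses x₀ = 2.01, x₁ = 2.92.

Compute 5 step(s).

f(x) = x² - 7
x₀ = 2.01, x₁ = 2.92

Secant formula: x_{n+1} = x_n - f(x_n)(x_n - x_{n-1})/(f(x_n) - f(x_{n-1}))

Iteration 1:
  f(2.010000) = -2.959900
  f(2.920000) = 1.526400
  x_2 = 2.920000 - 1.526400×(2.920000 - 2.010000)/(1.526400 - (-2.959900))
       = 2.610385
Iteration 2:
  f(2.920000) = 1.526400
  f(2.610385) = -0.185888
  x_3 = 2.610385 - (-0.185888)×(2.610385 - 2.920000)/(-0.185888 - 1.526400)
       = 2.643998
Iteration 3:
  f(2.610385) = -0.185888
  f(2.643998) = -0.009277
  x_4 = 2.643998 - (-0.009277)×(2.643998 - 2.610385)/(-0.009277 - (-0.185888))
       = 2.645763
Iteration 4:
  f(2.643998) = -0.009277
  f(2.645763) = 0.000062
  x_5 = 2.645763 - 0.000062×(2.645763 - 2.643998)/(0.000062 - (-0.009277))
       = 2.645751
Iteration 5:
  f(2.645763) = 0.000062
  f(2.645751) = 0.000000
  x_6 = 2.645751 - 0.000000×(2.645751 - 2.645763)/(0.000000 - 0.000062)
       = 2.645751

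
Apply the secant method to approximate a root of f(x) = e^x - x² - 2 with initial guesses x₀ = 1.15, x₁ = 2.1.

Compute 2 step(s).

f(x) = e^x - x² - 2
x₀ = 1.15, x₁ = 2.1

Secant formula: x_{n+1} = x_n - f(x_n)(x_n - x_{n-1})/(f(x_n) - f(x_{n-1}))

Iteration 1:
  f(1.150000) = -0.164307
  f(2.100000) = 1.756170
  x_2 = 2.100000 - 1.756170×(2.100000 - 1.150000)/(1.756170 - (-0.164307))
       = 1.231278
Iteration 2:
  f(2.100000) = 1.756170
  f(1.231278) = -0.090441
  x_3 = 1.231278 - (-0.090441)×(1.231278 - 2.100000)/(-0.090441 - 1.756170)
       = 1.273825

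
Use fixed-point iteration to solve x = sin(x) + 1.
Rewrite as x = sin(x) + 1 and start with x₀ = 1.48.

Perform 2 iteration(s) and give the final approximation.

Equation: x = sin(x) + 1
Fixed-point form: x = sin(x) + 1
x₀ = 1.48

x_1 = g(1.480000) = 1.995881
x_2 = g(1.995881) = 1.911004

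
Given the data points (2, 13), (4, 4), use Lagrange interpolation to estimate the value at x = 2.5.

Lagrange interpolation formula:
P(x) = Σ yᵢ × Lᵢ(x)
where Lᵢ(x) = Π_{j≠i} (x - xⱼ)/(xᵢ - xⱼ)

L_0(2.5) = (2.5 - 4)/(2 - 4) = 0.750000
L_1(2.5) = (2.5 - 2)/(4 - 2) = 0.250000

P(2.5) = 13×L_0(2.5) + 4×L_1(2.5)
P(2.5) = 10.750000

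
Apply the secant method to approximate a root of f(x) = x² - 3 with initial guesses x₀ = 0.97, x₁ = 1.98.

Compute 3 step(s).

f(x) = x² - 3
x₀ = 0.97, x₁ = 1.98

Secant formula: x_{n+1} = x_n - f(x_n)(x_n - x_{n-1})/(f(x_n) - f(x_{n-1}))

Iteration 1:
  f(0.970000) = -2.059100
  f(1.980000) = 0.920400
  x_2 = 1.980000 - 0.920400×(1.980000 - 0.970000)/(0.920400 - (-2.059100))
       = 1.668000
Iteration 2:
  f(1.980000) = 0.920400
  f(1.668000) = -0.217776
  x_3 = 1.668000 - (-0.217776)×(1.668000 - 1.980000)/(-0.217776 - 0.920400)
       = 1.727697
Iteration 3:
  f(1.668000) = -0.217776
  f(1.727697) = -0.015062
  x_4 = 1.727697 - (-0.015062)×(1.727697 - 1.668000)/(-0.015062 - (-0.217776))
       = 1.732133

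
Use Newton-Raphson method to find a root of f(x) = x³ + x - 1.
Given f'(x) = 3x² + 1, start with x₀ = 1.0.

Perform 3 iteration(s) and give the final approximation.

f(x) = x³ + x - 1
f'(x) = 3x² + 1
x₀ = 1.0

Newton-Raphson formula: x_{n+1} = x_n - f(x_n)/f'(x_n)

Iteration 1:
  f(1.000000) = 1.000000
  f'(1.000000) = 4.000000
  x_1 = 1.000000 - 1.000000/4.000000 = 0.750000
Iteration 2:
  f(0.750000) = 0.171875
  f'(0.750000) = 2.687500
  x_2 = 0.750000 - 0.171875/2.687500 = 0.686047
Iteration 3:
  f(0.686047) = 0.008941
  f'(0.686047) = 2.411979
  x_3 = 0.686047 - 0.008941/2.411979 = 0.682340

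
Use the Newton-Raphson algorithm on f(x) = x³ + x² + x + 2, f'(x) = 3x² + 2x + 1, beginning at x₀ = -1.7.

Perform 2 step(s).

f(x) = x³ + x² + x + 2
f'(x) = 3x² + 2x + 1
x₀ = -1.7

Newton-Raphson formula: x_{n+1} = x_n - f(x_n)/f'(x_n)

Iteration 1:
  f(-1.700000) = -1.723000
  f'(-1.700000) = 6.270000
  x_1 = -1.700000 - (-1.723000)/6.270000 = -1.425199
Iteration 2:
  f(-1.425199) = -0.288861
  f'(-1.425199) = 4.243181
  x_2 = -1.425199 - (-0.288861)/4.243181 = -1.357123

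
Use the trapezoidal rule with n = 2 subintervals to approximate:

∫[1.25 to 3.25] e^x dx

f(x) = e^x
a = 1.25, b = 3.25, n = 2
h = (b - a)/n = 1.000000

Trapezoidal rule: (h/2)[f(x₀) + 2f(x₁) + 2f(x₂) + ... + f(xₙ)]

x_0 = 1.2500, f(x_0) = 3.490343, coefficient = 1
x_1 = 2.2500, f(x_1) = 9.487736, coefficient = 2
x_2 = 3.2500, f(x_2) = 25.790340, coefficient = 1

I ≈ (1.000000/2) × 48.256155 = 24.128077
Exact value: 22.299997
Error: 1.828080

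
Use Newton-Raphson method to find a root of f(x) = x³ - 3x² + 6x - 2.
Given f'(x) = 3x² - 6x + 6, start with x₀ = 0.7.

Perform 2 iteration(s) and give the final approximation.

f(x) = x³ - 3x² + 6x - 2
f'(x) = 3x² - 6x + 6
x₀ = 0.7

Newton-Raphson formula: x_{n+1} = x_n - f(x_n)/f'(x_n)

Iteration 1:
  f(0.700000) = 1.073000
  f'(0.700000) = 3.270000
  x_1 = 0.700000 - 1.073000/3.270000 = 0.371865
Iteration 2:
  f(0.371865) = -0.132236
  f'(0.371865) = 4.183659
  x_2 = 0.371865 - (-0.132236)/4.183659 = 0.403473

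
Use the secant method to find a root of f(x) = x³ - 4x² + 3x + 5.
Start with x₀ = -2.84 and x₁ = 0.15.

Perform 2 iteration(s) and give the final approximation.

f(x) = x³ - 4x² + 3x + 5
x₀ = -2.84, x₁ = 0.15

Secant formula: x_{n+1} = x_n - f(x_n)(x_n - x_{n-1})/(f(x_n) - f(x_{n-1}))

Iteration 1:
  f(-2.840000) = -58.688704
  f(0.150000) = 5.363375
  x_2 = 0.150000 - 5.363375×(0.150000 - (-2.840000))/(5.363375 - (-58.688704))
       = -0.100366
Iteration 2:
  f(0.150000) = 5.363375
  f(-0.100366) = 4.657596
  x_3 = -0.100366 - 4.657596×(-0.100366 - 0.150000)/(4.657596 - 5.363375)
       = -1.752591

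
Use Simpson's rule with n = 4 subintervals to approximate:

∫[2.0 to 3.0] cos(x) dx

f(x) = cos(x)
a = 2.0, b = 3.0, n = 4
h = (b - a)/n = 0.250000

Simpson's rule: (h/3)[f(x₀) + 4f(x₁) + 2f(x₂) + ... + f(xₙ)]

x_0 = 2.0000, f(x_0) = -0.416147, coefficient = 1
x_1 = 2.2500, f(x_1) = -0.628174, coefficient = 4
x_2 = 2.5000, f(x_2) = -0.801144, coefficient = 2
x_3 = 2.7500, f(x_3) = -0.924302, coefficient = 4
x_4 = 3.0000, f(x_4) = -0.989992, coefficient = 1

I ≈ (0.250000/3) × -9.218331 = -0.768194
Exact value: -0.768177
Error: 0.000017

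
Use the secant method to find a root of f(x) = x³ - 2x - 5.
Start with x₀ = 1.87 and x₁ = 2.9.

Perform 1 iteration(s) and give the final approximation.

f(x) = x³ - 2x - 5
x₀ = 1.87, x₁ = 2.9

Secant formula: x_{n+1} = x_n - f(x_n)(x_n - x_{n-1})/(f(x_n) - f(x_{n-1}))

Iteration 1:
  f(1.870000) = -2.200797
  f(2.900000) = 13.589000
  x_2 = 2.900000 - 13.589000×(2.900000 - 1.870000)/(13.589000 - (-2.200797))
       = 2.013562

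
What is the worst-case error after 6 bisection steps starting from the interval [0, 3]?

Bisection error bound: |error| ≤ (b-a)/2^n
|error| ≤ (3 - 0)/2^6 = 3/2^6
|error| ≤ 0.0468750000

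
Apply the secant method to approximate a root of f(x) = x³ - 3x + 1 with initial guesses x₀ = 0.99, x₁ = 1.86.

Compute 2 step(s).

f(x) = x³ - 3x + 1
x₀ = 0.99, x₁ = 1.86

Secant formula: x_{n+1} = x_n - f(x_n)(x_n - x_{n-1})/(f(x_n) - f(x_{n-1}))

Iteration 1:
  f(0.990000) = -0.999701
  f(1.860000) = 1.854856
  x_2 = 1.860000 - 1.854856×(1.860000 - 0.990000)/(1.854856 - (-0.999701))
       = 1.294685
Iteration 2:
  f(1.860000) = 1.854856
  f(1.294685) = -0.713893
  x_3 = 1.294685 - (-0.713893)×(1.294685 - 1.860000)/(-0.713893 - 1.854856)
       = 1.451794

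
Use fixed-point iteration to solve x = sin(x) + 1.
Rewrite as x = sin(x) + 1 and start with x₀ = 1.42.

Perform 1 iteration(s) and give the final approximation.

Equation: x = sin(x) + 1
Fixed-point form: x = sin(x) + 1
x₀ = 1.42

x_1 = g(1.420000) = 1.988652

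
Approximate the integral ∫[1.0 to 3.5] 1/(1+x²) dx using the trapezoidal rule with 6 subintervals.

f(x) = 1/(1+x²)
a = 1.0, b = 3.5, n = 6
h = (b - a)/n = 0.416667

Trapezoidal rule: (h/2)[f(x₀) + 2f(x₁) + 2f(x₂) + ... + f(xₙ)]

x_0 = 1.0000, f(x_0) = 0.500000, coefficient = 1
x_1 = 1.4167, f(x_1) = 0.332564, coefficient = 2
x_2 = 1.8333, f(x_2) = 0.229299, coefficient = 2
x_3 = 2.2500, f(x_3) = 0.164948, coefficient = 2
x_4 = 2.6667, f(x_4) = 0.123288, coefficient = 2
x_5 = 3.0833, f(x_5) = 0.095175, coefficient = 2
x_6 = 3.5000, f(x_6) = 0.075472, coefficient = 1

I ≈ (0.416667/2) × 2.466020 = 0.513754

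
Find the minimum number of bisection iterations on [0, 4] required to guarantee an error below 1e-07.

We need (b-a)/2^n ≤ 1e-07
(4 - 0)/2^n ≤ 1e-07
4/2^n ≤ 1e-07
2^n ≥ 40000000
n ≥ log₂(40000000) = 25.25
n ≥ 26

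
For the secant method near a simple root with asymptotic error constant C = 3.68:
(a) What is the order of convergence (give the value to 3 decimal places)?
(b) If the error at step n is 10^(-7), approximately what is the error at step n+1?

(a) Secant method has superlinear convergence with order φ = (1+√5)/2 ≈ 1.618.
    This means |e_{n+1}| ≈ C|e_n|^1.618.

(b) With |e_n| = 10^(-7) and C = 3.68:
    |e_{n+1}| ≈ 3.68 × (10^(-7))^1.618 = 3.68 × 10^(-11.33)

(a) ≈ 1.618 (golden ratio); (b) |e_{n+1}| ≈ 1.736e-11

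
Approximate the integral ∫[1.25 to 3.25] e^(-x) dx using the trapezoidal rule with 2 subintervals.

f(x) = e^(-x)
a = 1.25, b = 3.25, n = 2
h = (b - a)/n = 1.000000

Trapezoidal rule: (h/2)[f(x₀) + 2f(x₁) + 2f(x₂) + ... + f(xₙ)]

x_0 = 1.2500, f(x_0) = 0.286505, coefficient = 1
x_1 = 2.2500, f(x_1) = 0.105399, coefficient = 2
x_2 = 3.2500, f(x_2) = 0.038774, coefficient = 1

I ≈ (1.000000/2) × 0.536077 = 0.268039
Exact value: 0.247731
Error: 0.020308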